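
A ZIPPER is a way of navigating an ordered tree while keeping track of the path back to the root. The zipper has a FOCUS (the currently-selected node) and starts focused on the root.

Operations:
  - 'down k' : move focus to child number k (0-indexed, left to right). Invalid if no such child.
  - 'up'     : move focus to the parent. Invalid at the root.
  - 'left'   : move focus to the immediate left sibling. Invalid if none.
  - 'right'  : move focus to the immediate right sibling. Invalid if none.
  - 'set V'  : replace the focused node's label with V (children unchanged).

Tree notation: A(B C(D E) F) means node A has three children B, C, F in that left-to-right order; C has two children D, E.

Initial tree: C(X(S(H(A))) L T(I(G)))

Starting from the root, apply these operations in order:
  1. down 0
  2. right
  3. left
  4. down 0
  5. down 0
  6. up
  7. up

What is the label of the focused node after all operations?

Answer: X

Derivation:
Step 1 (down 0): focus=X path=0 depth=1 children=['S'] left=[] right=['L', 'T'] parent=C
Step 2 (right): focus=L path=1 depth=1 children=[] left=['X'] right=['T'] parent=C
Step 3 (left): focus=X path=0 depth=1 children=['S'] left=[] right=['L', 'T'] parent=C
Step 4 (down 0): focus=S path=0/0 depth=2 children=['H'] left=[] right=[] parent=X
Step 5 (down 0): focus=H path=0/0/0 depth=3 children=['A'] left=[] right=[] parent=S
Step 6 (up): focus=S path=0/0 depth=2 children=['H'] left=[] right=[] parent=X
Step 7 (up): focus=X path=0 depth=1 children=['S'] left=[] right=['L', 'T'] parent=C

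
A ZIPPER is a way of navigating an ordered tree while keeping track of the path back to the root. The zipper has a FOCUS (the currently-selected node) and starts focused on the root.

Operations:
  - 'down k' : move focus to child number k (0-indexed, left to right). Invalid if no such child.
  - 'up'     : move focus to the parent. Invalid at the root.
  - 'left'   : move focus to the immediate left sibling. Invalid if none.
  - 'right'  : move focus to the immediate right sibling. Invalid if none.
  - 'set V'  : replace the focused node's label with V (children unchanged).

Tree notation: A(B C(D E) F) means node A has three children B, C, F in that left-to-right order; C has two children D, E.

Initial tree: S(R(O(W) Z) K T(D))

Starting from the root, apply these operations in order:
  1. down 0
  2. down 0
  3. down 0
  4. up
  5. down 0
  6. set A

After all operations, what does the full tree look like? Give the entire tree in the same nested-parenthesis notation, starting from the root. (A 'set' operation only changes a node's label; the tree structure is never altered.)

Answer: S(R(O(A) Z) K T(D))

Derivation:
Step 1 (down 0): focus=R path=0 depth=1 children=['O', 'Z'] left=[] right=['K', 'T'] parent=S
Step 2 (down 0): focus=O path=0/0 depth=2 children=['W'] left=[] right=['Z'] parent=R
Step 3 (down 0): focus=W path=0/0/0 depth=3 children=[] left=[] right=[] parent=O
Step 4 (up): focus=O path=0/0 depth=2 children=['W'] left=[] right=['Z'] parent=R
Step 5 (down 0): focus=W path=0/0/0 depth=3 children=[] left=[] right=[] parent=O
Step 6 (set A): focus=A path=0/0/0 depth=3 children=[] left=[] right=[] parent=O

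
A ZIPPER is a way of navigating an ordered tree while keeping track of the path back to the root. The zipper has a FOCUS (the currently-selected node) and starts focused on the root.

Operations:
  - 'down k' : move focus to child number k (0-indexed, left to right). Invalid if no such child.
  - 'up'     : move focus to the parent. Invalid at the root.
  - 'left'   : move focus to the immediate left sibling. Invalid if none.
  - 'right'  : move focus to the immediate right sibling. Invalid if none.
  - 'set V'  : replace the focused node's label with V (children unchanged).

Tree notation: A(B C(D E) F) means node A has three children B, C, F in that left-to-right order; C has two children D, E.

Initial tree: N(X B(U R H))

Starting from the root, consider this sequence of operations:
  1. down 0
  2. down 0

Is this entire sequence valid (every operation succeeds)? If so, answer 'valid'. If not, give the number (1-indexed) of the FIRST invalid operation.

Answer: 2

Derivation:
Step 1 (down 0): focus=X path=0 depth=1 children=[] left=[] right=['B'] parent=N
Step 2 (down 0): INVALID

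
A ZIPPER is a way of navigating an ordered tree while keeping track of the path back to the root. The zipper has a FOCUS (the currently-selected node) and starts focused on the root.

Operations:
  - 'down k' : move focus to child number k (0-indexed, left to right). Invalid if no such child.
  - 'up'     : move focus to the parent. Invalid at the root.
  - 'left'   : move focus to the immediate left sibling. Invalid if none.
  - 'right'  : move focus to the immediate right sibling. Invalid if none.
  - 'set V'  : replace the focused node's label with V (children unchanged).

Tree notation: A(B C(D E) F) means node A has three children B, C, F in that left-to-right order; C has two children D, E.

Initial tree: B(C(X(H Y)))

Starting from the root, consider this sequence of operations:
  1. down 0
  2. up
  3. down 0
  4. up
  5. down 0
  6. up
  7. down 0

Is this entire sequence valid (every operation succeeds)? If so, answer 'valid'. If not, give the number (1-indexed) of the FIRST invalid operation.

Answer: valid

Derivation:
Step 1 (down 0): focus=C path=0 depth=1 children=['X'] left=[] right=[] parent=B
Step 2 (up): focus=B path=root depth=0 children=['C'] (at root)
Step 3 (down 0): focus=C path=0 depth=1 children=['X'] left=[] right=[] parent=B
Step 4 (up): focus=B path=root depth=0 children=['C'] (at root)
Step 5 (down 0): focus=C path=0 depth=1 children=['X'] left=[] right=[] parent=B
Step 6 (up): focus=B path=root depth=0 children=['C'] (at root)
Step 7 (down 0): focus=C path=0 depth=1 children=['X'] left=[] right=[] parent=B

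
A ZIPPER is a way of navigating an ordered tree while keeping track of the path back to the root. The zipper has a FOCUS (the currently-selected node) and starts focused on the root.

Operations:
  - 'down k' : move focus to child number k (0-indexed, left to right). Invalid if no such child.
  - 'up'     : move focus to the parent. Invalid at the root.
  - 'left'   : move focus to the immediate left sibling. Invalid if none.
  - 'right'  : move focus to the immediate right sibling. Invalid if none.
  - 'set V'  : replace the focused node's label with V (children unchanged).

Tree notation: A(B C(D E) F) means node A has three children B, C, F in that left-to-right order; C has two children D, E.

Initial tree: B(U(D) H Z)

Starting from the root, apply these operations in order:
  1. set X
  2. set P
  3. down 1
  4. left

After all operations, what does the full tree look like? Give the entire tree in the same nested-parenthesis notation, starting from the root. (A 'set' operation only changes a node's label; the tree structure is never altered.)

Answer: P(U(D) H Z)

Derivation:
Step 1 (set X): focus=X path=root depth=0 children=['U', 'H', 'Z'] (at root)
Step 2 (set P): focus=P path=root depth=0 children=['U', 'H', 'Z'] (at root)
Step 3 (down 1): focus=H path=1 depth=1 children=[] left=['U'] right=['Z'] parent=P
Step 4 (left): focus=U path=0 depth=1 children=['D'] left=[] right=['H', 'Z'] parent=P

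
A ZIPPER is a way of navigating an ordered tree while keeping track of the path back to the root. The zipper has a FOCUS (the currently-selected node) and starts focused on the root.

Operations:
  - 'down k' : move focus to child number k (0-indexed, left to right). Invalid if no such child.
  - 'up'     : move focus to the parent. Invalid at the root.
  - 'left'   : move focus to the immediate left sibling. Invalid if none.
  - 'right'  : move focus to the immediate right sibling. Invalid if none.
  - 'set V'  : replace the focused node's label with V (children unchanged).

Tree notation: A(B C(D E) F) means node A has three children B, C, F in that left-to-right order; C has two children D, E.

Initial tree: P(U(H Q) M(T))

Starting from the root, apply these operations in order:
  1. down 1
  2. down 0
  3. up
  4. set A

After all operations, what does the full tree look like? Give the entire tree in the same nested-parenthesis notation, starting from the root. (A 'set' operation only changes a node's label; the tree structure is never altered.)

Step 1 (down 1): focus=M path=1 depth=1 children=['T'] left=['U'] right=[] parent=P
Step 2 (down 0): focus=T path=1/0 depth=2 children=[] left=[] right=[] parent=M
Step 3 (up): focus=M path=1 depth=1 children=['T'] left=['U'] right=[] parent=P
Step 4 (set A): focus=A path=1 depth=1 children=['T'] left=['U'] right=[] parent=P

Answer: P(U(H Q) A(T))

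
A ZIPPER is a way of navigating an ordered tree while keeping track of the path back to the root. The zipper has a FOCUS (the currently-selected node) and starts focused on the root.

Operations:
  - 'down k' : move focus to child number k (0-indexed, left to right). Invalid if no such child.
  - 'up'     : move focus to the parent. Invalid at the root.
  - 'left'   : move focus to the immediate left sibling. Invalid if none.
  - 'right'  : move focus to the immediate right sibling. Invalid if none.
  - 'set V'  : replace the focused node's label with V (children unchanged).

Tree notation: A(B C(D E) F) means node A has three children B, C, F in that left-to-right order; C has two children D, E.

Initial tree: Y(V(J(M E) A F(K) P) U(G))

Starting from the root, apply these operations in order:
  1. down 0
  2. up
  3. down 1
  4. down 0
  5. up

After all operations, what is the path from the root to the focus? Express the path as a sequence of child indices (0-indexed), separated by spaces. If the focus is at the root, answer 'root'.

Answer: 1

Derivation:
Step 1 (down 0): focus=V path=0 depth=1 children=['J', 'A', 'F', 'P'] left=[] right=['U'] parent=Y
Step 2 (up): focus=Y path=root depth=0 children=['V', 'U'] (at root)
Step 3 (down 1): focus=U path=1 depth=1 children=['G'] left=['V'] right=[] parent=Y
Step 4 (down 0): focus=G path=1/0 depth=2 children=[] left=[] right=[] parent=U
Step 5 (up): focus=U path=1 depth=1 children=['G'] left=['V'] right=[] parent=Y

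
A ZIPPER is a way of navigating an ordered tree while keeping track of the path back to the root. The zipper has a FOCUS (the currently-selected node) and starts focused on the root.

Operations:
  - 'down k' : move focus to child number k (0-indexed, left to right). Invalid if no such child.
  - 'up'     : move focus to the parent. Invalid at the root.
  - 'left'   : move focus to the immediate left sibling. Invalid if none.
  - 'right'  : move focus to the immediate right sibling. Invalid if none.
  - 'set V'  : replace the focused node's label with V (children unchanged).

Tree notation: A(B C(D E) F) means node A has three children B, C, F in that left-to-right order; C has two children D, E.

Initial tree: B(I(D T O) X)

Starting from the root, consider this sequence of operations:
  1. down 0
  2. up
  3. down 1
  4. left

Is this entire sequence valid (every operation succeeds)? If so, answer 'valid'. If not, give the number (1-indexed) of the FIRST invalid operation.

Step 1 (down 0): focus=I path=0 depth=1 children=['D', 'T', 'O'] left=[] right=['X'] parent=B
Step 2 (up): focus=B path=root depth=0 children=['I', 'X'] (at root)
Step 3 (down 1): focus=X path=1 depth=1 children=[] left=['I'] right=[] parent=B
Step 4 (left): focus=I path=0 depth=1 children=['D', 'T', 'O'] left=[] right=['X'] parent=B

Answer: valid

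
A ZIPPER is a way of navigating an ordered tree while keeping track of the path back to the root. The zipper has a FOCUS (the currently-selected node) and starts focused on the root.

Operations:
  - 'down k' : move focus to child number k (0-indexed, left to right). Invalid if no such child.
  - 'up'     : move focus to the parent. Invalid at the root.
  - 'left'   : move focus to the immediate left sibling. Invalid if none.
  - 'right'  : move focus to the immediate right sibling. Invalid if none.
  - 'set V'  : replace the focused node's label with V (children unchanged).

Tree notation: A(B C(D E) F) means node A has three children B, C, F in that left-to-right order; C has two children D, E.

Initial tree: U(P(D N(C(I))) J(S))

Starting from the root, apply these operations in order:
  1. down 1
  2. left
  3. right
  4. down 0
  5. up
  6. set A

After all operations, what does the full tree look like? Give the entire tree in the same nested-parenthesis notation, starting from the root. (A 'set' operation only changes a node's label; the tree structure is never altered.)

Step 1 (down 1): focus=J path=1 depth=1 children=['S'] left=['P'] right=[] parent=U
Step 2 (left): focus=P path=0 depth=1 children=['D', 'N'] left=[] right=['J'] parent=U
Step 3 (right): focus=J path=1 depth=1 children=['S'] left=['P'] right=[] parent=U
Step 4 (down 0): focus=S path=1/0 depth=2 children=[] left=[] right=[] parent=J
Step 5 (up): focus=J path=1 depth=1 children=['S'] left=['P'] right=[] parent=U
Step 6 (set A): focus=A path=1 depth=1 children=['S'] left=['P'] right=[] parent=U

Answer: U(P(D N(C(I))) A(S))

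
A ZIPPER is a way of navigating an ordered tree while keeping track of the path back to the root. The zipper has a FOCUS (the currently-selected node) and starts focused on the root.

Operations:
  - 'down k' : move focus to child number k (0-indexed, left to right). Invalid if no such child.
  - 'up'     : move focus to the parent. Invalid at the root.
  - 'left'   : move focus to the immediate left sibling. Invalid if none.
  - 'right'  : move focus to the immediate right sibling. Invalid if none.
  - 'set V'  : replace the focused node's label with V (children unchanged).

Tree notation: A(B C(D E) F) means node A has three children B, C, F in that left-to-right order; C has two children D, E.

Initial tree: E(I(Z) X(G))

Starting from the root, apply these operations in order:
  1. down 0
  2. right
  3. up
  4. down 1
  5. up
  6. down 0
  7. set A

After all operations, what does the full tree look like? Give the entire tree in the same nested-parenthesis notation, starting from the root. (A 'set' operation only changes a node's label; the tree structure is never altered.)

Step 1 (down 0): focus=I path=0 depth=1 children=['Z'] left=[] right=['X'] parent=E
Step 2 (right): focus=X path=1 depth=1 children=['G'] left=['I'] right=[] parent=E
Step 3 (up): focus=E path=root depth=0 children=['I', 'X'] (at root)
Step 4 (down 1): focus=X path=1 depth=1 children=['G'] left=['I'] right=[] parent=E
Step 5 (up): focus=E path=root depth=0 children=['I', 'X'] (at root)
Step 6 (down 0): focus=I path=0 depth=1 children=['Z'] left=[] right=['X'] parent=E
Step 7 (set A): focus=A path=0 depth=1 children=['Z'] left=[] right=['X'] parent=E

Answer: E(A(Z) X(G))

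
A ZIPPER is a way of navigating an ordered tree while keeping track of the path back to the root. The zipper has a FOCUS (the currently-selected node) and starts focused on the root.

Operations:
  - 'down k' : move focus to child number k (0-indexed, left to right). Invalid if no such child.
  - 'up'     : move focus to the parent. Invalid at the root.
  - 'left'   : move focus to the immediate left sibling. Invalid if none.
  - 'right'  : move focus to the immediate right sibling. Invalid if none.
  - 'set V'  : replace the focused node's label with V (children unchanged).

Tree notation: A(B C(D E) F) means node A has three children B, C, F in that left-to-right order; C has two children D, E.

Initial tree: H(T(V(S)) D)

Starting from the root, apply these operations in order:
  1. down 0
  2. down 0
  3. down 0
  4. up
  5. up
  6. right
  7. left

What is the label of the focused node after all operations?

Step 1 (down 0): focus=T path=0 depth=1 children=['V'] left=[] right=['D'] parent=H
Step 2 (down 0): focus=V path=0/0 depth=2 children=['S'] left=[] right=[] parent=T
Step 3 (down 0): focus=S path=0/0/0 depth=3 children=[] left=[] right=[] parent=V
Step 4 (up): focus=V path=0/0 depth=2 children=['S'] left=[] right=[] parent=T
Step 5 (up): focus=T path=0 depth=1 children=['V'] left=[] right=['D'] parent=H
Step 6 (right): focus=D path=1 depth=1 children=[] left=['T'] right=[] parent=H
Step 7 (left): focus=T path=0 depth=1 children=['V'] left=[] right=['D'] parent=H

Answer: T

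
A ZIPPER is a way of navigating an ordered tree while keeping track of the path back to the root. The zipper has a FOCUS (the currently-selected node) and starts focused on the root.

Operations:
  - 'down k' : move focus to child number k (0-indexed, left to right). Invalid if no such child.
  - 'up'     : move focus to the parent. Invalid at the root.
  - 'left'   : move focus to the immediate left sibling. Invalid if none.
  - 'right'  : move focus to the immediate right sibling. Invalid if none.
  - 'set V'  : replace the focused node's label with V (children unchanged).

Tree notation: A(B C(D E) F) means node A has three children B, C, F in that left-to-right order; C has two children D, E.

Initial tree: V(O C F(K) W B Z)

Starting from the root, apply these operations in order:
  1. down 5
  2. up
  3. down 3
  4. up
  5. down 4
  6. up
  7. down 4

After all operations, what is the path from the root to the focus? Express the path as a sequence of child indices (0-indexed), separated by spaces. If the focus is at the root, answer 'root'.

Answer: 4

Derivation:
Step 1 (down 5): focus=Z path=5 depth=1 children=[] left=['O', 'C', 'F', 'W', 'B'] right=[] parent=V
Step 2 (up): focus=V path=root depth=0 children=['O', 'C', 'F', 'W', 'B', 'Z'] (at root)
Step 3 (down 3): focus=W path=3 depth=1 children=[] left=['O', 'C', 'F'] right=['B', 'Z'] parent=V
Step 4 (up): focus=V path=root depth=0 children=['O', 'C', 'F', 'W', 'B', 'Z'] (at root)
Step 5 (down 4): focus=B path=4 depth=1 children=[] left=['O', 'C', 'F', 'W'] right=['Z'] parent=V
Step 6 (up): focus=V path=root depth=0 children=['O', 'C', 'F', 'W', 'B', 'Z'] (at root)
Step 7 (down 4): focus=B path=4 depth=1 children=[] left=['O', 'C', 'F', 'W'] right=['Z'] parent=V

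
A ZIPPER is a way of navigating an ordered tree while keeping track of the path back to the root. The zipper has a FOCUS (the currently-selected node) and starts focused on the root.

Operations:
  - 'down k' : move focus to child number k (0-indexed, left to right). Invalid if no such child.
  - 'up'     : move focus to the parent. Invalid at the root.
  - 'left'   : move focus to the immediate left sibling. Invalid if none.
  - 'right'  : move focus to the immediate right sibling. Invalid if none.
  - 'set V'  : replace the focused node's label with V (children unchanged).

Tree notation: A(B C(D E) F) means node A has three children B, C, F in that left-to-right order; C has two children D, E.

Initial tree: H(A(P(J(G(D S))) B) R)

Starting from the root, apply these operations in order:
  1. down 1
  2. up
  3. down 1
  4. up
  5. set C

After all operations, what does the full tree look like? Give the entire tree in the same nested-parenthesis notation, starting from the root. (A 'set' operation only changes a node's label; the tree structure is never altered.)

Answer: C(A(P(J(G(D S))) B) R)

Derivation:
Step 1 (down 1): focus=R path=1 depth=1 children=[] left=['A'] right=[] parent=H
Step 2 (up): focus=H path=root depth=0 children=['A', 'R'] (at root)
Step 3 (down 1): focus=R path=1 depth=1 children=[] left=['A'] right=[] parent=H
Step 4 (up): focus=H path=root depth=0 children=['A', 'R'] (at root)
Step 5 (set C): focus=C path=root depth=0 children=['A', 'R'] (at root)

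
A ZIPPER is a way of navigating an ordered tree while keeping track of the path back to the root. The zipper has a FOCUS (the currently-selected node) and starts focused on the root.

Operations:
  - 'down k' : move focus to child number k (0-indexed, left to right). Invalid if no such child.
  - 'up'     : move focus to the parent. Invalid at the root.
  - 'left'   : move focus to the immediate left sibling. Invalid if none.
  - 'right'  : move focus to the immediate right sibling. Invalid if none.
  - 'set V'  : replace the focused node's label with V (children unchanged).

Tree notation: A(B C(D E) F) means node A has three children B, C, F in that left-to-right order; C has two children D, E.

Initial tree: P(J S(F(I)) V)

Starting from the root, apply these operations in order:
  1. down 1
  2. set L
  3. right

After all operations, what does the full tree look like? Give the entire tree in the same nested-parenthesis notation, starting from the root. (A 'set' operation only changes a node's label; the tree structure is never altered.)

Step 1 (down 1): focus=S path=1 depth=1 children=['F'] left=['J'] right=['V'] parent=P
Step 2 (set L): focus=L path=1 depth=1 children=['F'] left=['J'] right=['V'] parent=P
Step 3 (right): focus=V path=2 depth=1 children=[] left=['J', 'L'] right=[] parent=P

Answer: P(J L(F(I)) V)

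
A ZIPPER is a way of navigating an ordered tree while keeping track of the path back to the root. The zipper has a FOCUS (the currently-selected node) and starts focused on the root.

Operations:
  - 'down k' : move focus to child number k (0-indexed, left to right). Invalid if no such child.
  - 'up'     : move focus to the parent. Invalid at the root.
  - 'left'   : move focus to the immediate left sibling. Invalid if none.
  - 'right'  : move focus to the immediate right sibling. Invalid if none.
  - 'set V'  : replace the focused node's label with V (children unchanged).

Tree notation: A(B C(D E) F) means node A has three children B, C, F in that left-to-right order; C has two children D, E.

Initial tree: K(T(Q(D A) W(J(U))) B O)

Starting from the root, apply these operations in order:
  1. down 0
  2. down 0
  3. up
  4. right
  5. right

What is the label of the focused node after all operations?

Answer: O

Derivation:
Step 1 (down 0): focus=T path=0 depth=1 children=['Q', 'W'] left=[] right=['B', 'O'] parent=K
Step 2 (down 0): focus=Q path=0/0 depth=2 children=['D', 'A'] left=[] right=['W'] parent=T
Step 3 (up): focus=T path=0 depth=1 children=['Q', 'W'] left=[] right=['B', 'O'] parent=K
Step 4 (right): focus=B path=1 depth=1 children=[] left=['T'] right=['O'] parent=K
Step 5 (right): focus=O path=2 depth=1 children=[] left=['T', 'B'] right=[] parent=K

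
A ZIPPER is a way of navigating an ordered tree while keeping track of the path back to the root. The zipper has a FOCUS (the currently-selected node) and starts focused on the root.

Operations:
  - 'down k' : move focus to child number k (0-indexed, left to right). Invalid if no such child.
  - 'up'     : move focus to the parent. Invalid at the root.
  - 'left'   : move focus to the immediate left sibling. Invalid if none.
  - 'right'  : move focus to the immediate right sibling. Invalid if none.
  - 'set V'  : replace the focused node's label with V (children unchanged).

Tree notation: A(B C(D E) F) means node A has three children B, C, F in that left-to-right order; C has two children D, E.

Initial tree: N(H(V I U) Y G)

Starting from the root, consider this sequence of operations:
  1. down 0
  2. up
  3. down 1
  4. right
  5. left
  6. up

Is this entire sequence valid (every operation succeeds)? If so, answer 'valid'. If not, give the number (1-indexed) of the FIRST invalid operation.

Step 1 (down 0): focus=H path=0 depth=1 children=['V', 'I', 'U'] left=[] right=['Y', 'G'] parent=N
Step 2 (up): focus=N path=root depth=0 children=['H', 'Y', 'G'] (at root)
Step 3 (down 1): focus=Y path=1 depth=1 children=[] left=['H'] right=['G'] parent=N
Step 4 (right): focus=G path=2 depth=1 children=[] left=['H', 'Y'] right=[] parent=N
Step 5 (left): focus=Y path=1 depth=1 children=[] left=['H'] right=['G'] parent=N
Step 6 (up): focus=N path=root depth=0 children=['H', 'Y', 'G'] (at root)

Answer: valid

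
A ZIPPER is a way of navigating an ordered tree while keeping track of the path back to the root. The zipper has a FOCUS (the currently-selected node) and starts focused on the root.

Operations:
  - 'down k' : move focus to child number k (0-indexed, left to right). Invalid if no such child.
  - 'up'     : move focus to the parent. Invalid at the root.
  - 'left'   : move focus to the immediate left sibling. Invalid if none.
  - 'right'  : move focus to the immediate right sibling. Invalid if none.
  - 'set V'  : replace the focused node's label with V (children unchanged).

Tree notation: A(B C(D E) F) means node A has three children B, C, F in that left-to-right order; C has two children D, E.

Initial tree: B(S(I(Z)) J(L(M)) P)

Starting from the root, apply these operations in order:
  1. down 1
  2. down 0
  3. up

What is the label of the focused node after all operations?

Step 1 (down 1): focus=J path=1 depth=1 children=['L'] left=['S'] right=['P'] parent=B
Step 2 (down 0): focus=L path=1/0 depth=2 children=['M'] left=[] right=[] parent=J
Step 3 (up): focus=J path=1 depth=1 children=['L'] left=['S'] right=['P'] parent=B

Answer: J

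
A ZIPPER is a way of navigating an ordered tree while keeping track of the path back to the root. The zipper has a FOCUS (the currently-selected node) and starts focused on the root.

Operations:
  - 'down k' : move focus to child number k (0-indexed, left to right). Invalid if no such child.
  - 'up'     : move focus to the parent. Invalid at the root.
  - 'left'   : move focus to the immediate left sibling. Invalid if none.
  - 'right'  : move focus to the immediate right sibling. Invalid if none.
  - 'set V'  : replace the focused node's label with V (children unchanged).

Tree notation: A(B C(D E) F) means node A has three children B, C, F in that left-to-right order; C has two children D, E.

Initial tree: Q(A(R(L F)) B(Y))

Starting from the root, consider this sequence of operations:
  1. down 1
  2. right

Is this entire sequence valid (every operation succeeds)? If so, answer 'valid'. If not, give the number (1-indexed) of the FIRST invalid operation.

Step 1 (down 1): focus=B path=1 depth=1 children=['Y'] left=['A'] right=[] parent=Q
Step 2 (right): INVALID

Answer: 2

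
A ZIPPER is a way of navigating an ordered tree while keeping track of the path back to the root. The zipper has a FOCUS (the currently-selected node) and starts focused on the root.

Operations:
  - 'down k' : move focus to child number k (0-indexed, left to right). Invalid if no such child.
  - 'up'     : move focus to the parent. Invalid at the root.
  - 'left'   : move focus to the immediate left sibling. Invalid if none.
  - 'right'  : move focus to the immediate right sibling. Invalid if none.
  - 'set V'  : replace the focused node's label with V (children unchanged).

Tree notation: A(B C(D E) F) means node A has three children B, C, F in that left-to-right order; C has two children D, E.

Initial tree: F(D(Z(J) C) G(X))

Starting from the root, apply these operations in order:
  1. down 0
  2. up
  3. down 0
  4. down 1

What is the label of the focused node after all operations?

Answer: C

Derivation:
Step 1 (down 0): focus=D path=0 depth=1 children=['Z', 'C'] left=[] right=['G'] parent=F
Step 2 (up): focus=F path=root depth=0 children=['D', 'G'] (at root)
Step 3 (down 0): focus=D path=0 depth=1 children=['Z', 'C'] left=[] right=['G'] parent=F
Step 4 (down 1): focus=C path=0/1 depth=2 children=[] left=['Z'] right=[] parent=D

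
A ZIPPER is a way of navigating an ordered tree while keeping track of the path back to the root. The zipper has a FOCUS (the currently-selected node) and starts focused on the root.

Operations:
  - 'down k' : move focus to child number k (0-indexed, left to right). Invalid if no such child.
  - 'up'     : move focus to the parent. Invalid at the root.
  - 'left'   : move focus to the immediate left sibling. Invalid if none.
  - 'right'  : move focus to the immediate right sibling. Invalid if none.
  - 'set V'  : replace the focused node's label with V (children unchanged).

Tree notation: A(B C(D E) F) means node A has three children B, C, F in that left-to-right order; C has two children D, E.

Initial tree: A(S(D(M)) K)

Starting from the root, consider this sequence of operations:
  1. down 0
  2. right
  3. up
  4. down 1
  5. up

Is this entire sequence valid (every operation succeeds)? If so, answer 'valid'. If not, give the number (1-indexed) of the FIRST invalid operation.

Step 1 (down 0): focus=S path=0 depth=1 children=['D'] left=[] right=['K'] parent=A
Step 2 (right): focus=K path=1 depth=1 children=[] left=['S'] right=[] parent=A
Step 3 (up): focus=A path=root depth=0 children=['S', 'K'] (at root)
Step 4 (down 1): focus=K path=1 depth=1 children=[] left=['S'] right=[] parent=A
Step 5 (up): focus=A path=root depth=0 children=['S', 'K'] (at root)

Answer: valid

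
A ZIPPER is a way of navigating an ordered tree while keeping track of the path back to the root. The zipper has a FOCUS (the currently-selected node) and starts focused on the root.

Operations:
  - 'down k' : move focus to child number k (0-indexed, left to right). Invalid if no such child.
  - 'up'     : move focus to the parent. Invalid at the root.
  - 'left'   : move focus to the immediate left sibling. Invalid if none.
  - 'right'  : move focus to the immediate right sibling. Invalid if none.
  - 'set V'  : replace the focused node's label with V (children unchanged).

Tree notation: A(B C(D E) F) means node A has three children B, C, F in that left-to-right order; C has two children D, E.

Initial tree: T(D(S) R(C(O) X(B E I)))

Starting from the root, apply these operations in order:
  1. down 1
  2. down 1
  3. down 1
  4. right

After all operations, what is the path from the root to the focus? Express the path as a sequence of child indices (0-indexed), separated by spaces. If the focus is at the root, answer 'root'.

Answer: 1 1 2

Derivation:
Step 1 (down 1): focus=R path=1 depth=1 children=['C', 'X'] left=['D'] right=[] parent=T
Step 2 (down 1): focus=X path=1/1 depth=2 children=['B', 'E', 'I'] left=['C'] right=[] parent=R
Step 3 (down 1): focus=E path=1/1/1 depth=3 children=[] left=['B'] right=['I'] parent=X
Step 4 (right): focus=I path=1/1/2 depth=3 children=[] left=['B', 'E'] right=[] parent=X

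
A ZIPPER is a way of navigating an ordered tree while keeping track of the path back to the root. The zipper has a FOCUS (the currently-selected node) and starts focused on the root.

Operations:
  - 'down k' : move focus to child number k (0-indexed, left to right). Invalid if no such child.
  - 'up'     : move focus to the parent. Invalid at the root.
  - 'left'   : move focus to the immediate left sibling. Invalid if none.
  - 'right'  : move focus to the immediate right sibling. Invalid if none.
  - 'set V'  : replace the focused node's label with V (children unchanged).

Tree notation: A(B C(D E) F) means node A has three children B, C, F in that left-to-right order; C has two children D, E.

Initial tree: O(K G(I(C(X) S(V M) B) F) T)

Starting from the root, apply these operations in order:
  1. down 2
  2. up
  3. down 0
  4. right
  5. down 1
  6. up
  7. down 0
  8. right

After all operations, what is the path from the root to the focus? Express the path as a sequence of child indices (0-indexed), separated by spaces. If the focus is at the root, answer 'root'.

Answer: 1 1

Derivation:
Step 1 (down 2): focus=T path=2 depth=1 children=[] left=['K', 'G'] right=[] parent=O
Step 2 (up): focus=O path=root depth=0 children=['K', 'G', 'T'] (at root)
Step 3 (down 0): focus=K path=0 depth=1 children=[] left=[] right=['G', 'T'] parent=O
Step 4 (right): focus=G path=1 depth=1 children=['I', 'F'] left=['K'] right=['T'] parent=O
Step 5 (down 1): focus=F path=1/1 depth=2 children=[] left=['I'] right=[] parent=G
Step 6 (up): focus=G path=1 depth=1 children=['I', 'F'] left=['K'] right=['T'] parent=O
Step 7 (down 0): focus=I path=1/0 depth=2 children=['C', 'S', 'B'] left=[] right=['F'] parent=G
Step 8 (right): focus=F path=1/1 depth=2 children=[] left=['I'] right=[] parent=G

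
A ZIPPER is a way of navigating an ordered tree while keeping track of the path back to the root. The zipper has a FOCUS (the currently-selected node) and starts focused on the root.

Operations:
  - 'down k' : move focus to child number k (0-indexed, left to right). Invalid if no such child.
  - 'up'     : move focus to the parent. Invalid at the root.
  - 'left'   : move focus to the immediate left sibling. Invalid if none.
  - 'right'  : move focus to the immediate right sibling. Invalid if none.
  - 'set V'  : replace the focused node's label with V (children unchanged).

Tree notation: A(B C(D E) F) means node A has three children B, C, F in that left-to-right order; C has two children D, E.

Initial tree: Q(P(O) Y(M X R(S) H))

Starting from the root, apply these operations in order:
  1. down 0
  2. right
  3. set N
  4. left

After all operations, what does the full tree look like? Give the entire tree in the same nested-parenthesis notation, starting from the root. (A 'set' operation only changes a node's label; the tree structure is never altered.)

Answer: Q(P(O) N(M X R(S) H))

Derivation:
Step 1 (down 0): focus=P path=0 depth=1 children=['O'] left=[] right=['Y'] parent=Q
Step 2 (right): focus=Y path=1 depth=1 children=['M', 'X', 'R', 'H'] left=['P'] right=[] parent=Q
Step 3 (set N): focus=N path=1 depth=1 children=['M', 'X', 'R', 'H'] left=['P'] right=[] parent=Q
Step 4 (left): focus=P path=0 depth=1 children=['O'] left=[] right=['N'] parent=Q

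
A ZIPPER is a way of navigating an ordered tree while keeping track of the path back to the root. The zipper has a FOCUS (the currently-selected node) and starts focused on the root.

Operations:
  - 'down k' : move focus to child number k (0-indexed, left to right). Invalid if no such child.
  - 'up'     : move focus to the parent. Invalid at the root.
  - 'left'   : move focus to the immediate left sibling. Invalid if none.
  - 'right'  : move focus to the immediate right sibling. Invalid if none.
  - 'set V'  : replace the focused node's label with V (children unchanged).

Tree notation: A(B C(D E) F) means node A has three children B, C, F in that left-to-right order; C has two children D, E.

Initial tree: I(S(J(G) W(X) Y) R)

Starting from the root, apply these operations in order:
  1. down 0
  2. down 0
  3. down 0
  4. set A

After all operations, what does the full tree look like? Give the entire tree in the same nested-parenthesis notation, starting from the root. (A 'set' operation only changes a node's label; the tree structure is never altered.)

Step 1 (down 0): focus=S path=0 depth=1 children=['J', 'W', 'Y'] left=[] right=['R'] parent=I
Step 2 (down 0): focus=J path=0/0 depth=2 children=['G'] left=[] right=['W', 'Y'] parent=S
Step 3 (down 0): focus=G path=0/0/0 depth=3 children=[] left=[] right=[] parent=J
Step 4 (set A): focus=A path=0/0/0 depth=3 children=[] left=[] right=[] parent=J

Answer: I(S(J(A) W(X) Y) R)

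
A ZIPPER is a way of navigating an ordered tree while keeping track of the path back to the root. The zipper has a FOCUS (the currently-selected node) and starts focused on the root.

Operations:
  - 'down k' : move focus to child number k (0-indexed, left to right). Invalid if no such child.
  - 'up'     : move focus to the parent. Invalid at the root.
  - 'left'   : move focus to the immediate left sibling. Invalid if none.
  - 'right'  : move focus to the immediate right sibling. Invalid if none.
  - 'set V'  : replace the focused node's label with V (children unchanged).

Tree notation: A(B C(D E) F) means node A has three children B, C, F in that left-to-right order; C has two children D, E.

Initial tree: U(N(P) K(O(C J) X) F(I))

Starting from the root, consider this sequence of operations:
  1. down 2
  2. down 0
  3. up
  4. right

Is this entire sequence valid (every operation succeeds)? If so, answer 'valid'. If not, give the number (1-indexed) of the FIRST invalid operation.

Answer: 4

Derivation:
Step 1 (down 2): focus=F path=2 depth=1 children=['I'] left=['N', 'K'] right=[] parent=U
Step 2 (down 0): focus=I path=2/0 depth=2 children=[] left=[] right=[] parent=F
Step 3 (up): focus=F path=2 depth=1 children=['I'] left=['N', 'K'] right=[] parent=U
Step 4 (right): INVALID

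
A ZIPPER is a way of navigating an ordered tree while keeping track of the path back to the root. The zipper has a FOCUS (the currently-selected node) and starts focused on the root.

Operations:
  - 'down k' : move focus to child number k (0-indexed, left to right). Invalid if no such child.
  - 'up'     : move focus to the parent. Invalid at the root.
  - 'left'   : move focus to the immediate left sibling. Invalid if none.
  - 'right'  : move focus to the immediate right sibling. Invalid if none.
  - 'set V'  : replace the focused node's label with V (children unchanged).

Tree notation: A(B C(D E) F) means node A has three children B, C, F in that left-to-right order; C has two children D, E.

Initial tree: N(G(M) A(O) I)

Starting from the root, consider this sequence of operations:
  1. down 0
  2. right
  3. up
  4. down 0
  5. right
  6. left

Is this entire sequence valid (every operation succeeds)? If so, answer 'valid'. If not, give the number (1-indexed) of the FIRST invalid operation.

Answer: valid

Derivation:
Step 1 (down 0): focus=G path=0 depth=1 children=['M'] left=[] right=['A', 'I'] parent=N
Step 2 (right): focus=A path=1 depth=1 children=['O'] left=['G'] right=['I'] parent=N
Step 3 (up): focus=N path=root depth=0 children=['G', 'A', 'I'] (at root)
Step 4 (down 0): focus=G path=0 depth=1 children=['M'] left=[] right=['A', 'I'] parent=N
Step 5 (right): focus=A path=1 depth=1 children=['O'] left=['G'] right=['I'] parent=N
Step 6 (left): focus=G path=0 depth=1 children=['M'] left=[] right=['A', 'I'] parent=N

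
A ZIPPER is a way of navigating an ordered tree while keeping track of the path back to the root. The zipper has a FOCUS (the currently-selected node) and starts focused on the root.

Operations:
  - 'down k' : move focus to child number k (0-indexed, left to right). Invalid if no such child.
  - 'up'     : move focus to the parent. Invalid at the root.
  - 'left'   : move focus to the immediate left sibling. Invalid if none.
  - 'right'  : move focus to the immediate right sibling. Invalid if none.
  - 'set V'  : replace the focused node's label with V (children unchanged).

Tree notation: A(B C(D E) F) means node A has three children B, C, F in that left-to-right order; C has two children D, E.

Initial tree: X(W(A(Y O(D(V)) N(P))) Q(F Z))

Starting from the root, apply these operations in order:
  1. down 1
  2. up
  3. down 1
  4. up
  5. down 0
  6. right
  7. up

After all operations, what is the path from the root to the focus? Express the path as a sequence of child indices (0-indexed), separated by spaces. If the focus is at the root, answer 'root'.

Answer: root

Derivation:
Step 1 (down 1): focus=Q path=1 depth=1 children=['F', 'Z'] left=['W'] right=[] parent=X
Step 2 (up): focus=X path=root depth=0 children=['W', 'Q'] (at root)
Step 3 (down 1): focus=Q path=1 depth=1 children=['F', 'Z'] left=['W'] right=[] parent=X
Step 4 (up): focus=X path=root depth=0 children=['W', 'Q'] (at root)
Step 5 (down 0): focus=W path=0 depth=1 children=['A'] left=[] right=['Q'] parent=X
Step 6 (right): focus=Q path=1 depth=1 children=['F', 'Z'] left=['W'] right=[] parent=X
Step 7 (up): focus=X path=root depth=0 children=['W', 'Q'] (at root)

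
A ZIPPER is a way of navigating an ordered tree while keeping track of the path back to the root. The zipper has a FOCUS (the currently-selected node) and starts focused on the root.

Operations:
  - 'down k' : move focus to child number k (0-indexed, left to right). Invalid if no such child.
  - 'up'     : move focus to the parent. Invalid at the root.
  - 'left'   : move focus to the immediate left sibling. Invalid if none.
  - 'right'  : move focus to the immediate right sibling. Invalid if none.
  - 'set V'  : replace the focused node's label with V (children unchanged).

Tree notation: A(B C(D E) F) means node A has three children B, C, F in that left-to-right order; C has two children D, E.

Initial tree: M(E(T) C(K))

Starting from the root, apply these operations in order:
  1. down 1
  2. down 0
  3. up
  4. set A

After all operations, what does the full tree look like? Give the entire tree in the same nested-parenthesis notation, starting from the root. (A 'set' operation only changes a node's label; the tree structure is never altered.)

Answer: M(E(T) A(K))

Derivation:
Step 1 (down 1): focus=C path=1 depth=1 children=['K'] left=['E'] right=[] parent=M
Step 2 (down 0): focus=K path=1/0 depth=2 children=[] left=[] right=[] parent=C
Step 3 (up): focus=C path=1 depth=1 children=['K'] left=['E'] right=[] parent=M
Step 4 (set A): focus=A path=1 depth=1 children=['K'] left=['E'] right=[] parent=M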